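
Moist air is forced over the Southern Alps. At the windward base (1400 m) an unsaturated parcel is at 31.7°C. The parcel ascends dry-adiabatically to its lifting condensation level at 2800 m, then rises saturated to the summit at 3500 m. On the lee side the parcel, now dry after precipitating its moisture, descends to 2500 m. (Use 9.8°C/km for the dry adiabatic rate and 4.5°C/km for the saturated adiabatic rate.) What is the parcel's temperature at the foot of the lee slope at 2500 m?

24.63°C

From 1400 m to 2800 m (dry): cools by 9.8 × 1.4 = 13.72°C, giving 17.98°C.
From 2800 m to 3500 m (saturated): cools by 4.5 × 0.7 = 3.15°C, giving 14.83°C.
From 3500 m to 2500 m (dry descent): warms by 9.8 × 1 = 9.8°C, giving 24.63°C.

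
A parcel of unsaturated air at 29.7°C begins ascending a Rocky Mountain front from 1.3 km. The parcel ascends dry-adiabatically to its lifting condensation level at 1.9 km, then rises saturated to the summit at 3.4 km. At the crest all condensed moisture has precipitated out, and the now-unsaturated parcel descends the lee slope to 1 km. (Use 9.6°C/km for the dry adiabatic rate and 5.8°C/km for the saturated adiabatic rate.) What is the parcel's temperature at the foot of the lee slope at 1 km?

From 1300 m to 1900 m (dry): cools by 9.6 × 0.6 = 5.76°C, giving 23.94°C.
From 1900 m to 3400 m (saturated): cools by 5.8 × 1.5 = 8.7°C, giving 15.24°C.
From 3400 m to 1000 m (dry descent): warms by 9.6 × 2.4 = 23.04°C, giving 38.28°C.

38.28°C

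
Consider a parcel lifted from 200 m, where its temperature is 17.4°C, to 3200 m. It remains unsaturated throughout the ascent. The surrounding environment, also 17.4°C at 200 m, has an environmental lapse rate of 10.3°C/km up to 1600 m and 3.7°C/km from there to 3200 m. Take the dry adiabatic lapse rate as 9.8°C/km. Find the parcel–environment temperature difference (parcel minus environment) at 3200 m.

Parcel:
  Dry to 3200 m: -9.8 × 3 km = -29.4°C, so T = -12°C.
Environment:
  Environment, lower layer to 1600 m: -10.3 × 1.4 km = -14.42°C, so T = 2.98°C.
  Environment, upper layer to 3200 m: -3.7 × 1.6 km = -5.92°C, so T = -2.94°C.
T_parcel − T_env = -12 − (-2.94) = -9.06°C

-9.06°C (parcel cooler than environment)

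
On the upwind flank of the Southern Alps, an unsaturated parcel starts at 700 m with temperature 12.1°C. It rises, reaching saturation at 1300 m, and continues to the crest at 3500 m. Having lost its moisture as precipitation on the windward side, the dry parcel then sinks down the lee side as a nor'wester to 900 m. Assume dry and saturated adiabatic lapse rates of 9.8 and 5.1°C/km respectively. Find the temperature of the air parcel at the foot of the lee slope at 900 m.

20.48°C

700–1300 m, dry: Δz = 0.6 km ⇒ ΔT = -5.88°C; T = 6.22°C
1300–3500 m, saturated: Δz = 2.2 km ⇒ ΔT = -11.22°C; T = -5°C
3500–900 m, dry descent: Δz = 2.6 km ⇒ ΔT = +25.48°C; T = 20.48°C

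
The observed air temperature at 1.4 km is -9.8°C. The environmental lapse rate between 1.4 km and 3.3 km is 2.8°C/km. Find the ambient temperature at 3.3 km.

-15.12°C

1400–3300 m, environmental: Δz = 1.9 km ⇒ ΔT = -5.32°C; T = -15.12°C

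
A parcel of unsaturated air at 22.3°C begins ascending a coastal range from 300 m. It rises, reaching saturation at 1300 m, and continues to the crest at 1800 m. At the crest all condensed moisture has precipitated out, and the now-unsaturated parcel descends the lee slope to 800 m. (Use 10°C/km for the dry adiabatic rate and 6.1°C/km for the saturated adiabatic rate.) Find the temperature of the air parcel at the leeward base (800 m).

Dry to 1300 m: -10 × 1 km = -10°C, so T = 12.3°C.
Saturated to 1800 m: -6.1 × 0.5 km = -3.05°C, so T = 9.25°C.
Dry descent to 800 m: +10 × 1 km = +10°C, so T = 19.25°C.

19.25°C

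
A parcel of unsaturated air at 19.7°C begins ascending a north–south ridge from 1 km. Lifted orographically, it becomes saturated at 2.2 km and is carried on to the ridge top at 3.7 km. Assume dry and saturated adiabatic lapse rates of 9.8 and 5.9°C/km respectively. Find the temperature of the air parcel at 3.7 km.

From 1000 m to 2200 m (dry): cools by 9.8 × 1.2 = 11.76°C, giving 7.94°C.
From 2200 m to 3700 m (saturated): cools by 5.9 × 1.5 = 8.85°C, giving -0.91°C.

-0.91°C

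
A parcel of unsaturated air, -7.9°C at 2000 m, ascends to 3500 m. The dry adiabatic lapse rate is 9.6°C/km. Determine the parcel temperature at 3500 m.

Dry adiabatic to 3500 m: -9.6 × 1.5 km = -14.4°C, so T = -22.3°C.

-22.3°C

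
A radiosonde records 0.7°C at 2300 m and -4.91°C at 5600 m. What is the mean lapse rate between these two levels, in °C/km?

1.7°C/km

Γ = −ΔT/Δz = (0.7 − (-4.91)) / (5600 − 2300) m
  = 5.61°C / 3.3 km = 1.7°C/km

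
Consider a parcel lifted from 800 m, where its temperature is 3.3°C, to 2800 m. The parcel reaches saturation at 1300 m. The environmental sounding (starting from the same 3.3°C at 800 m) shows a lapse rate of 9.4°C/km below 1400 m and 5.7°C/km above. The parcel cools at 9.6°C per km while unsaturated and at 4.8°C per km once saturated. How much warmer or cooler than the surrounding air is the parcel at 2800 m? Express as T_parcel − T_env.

+1.62°C (parcel warmer than environment)

Parcel:
  From 800 m to 1300 m (dry): cools by 9.6 × 0.5 = 4.8°C, giving -1.5°C.
  From 1300 m to 2800 m (saturated): cools by 4.8 × 1.5 = 7.2°C, giving -8.7°C.
Environment:
  From 800 m to 1400 m (environment, lower layer): cools by 9.4 × 0.6 = 5.64°C, giving -2.34°C.
  From 1400 m to 2800 m (environment, upper layer): cools by 5.7 × 1.4 = 7.98°C, giving -10.32°C.
T_parcel − T_env = -8.7 − (-10.32) = +1.62°C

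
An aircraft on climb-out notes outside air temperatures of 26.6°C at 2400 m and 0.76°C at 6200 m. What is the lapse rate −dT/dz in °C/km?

6.8°C/km

Γ = −ΔT/Δz = (26.6 − 0.76) / (6200 − 2400) m
  = 25.84°C / 3.8 km = 6.8°C/km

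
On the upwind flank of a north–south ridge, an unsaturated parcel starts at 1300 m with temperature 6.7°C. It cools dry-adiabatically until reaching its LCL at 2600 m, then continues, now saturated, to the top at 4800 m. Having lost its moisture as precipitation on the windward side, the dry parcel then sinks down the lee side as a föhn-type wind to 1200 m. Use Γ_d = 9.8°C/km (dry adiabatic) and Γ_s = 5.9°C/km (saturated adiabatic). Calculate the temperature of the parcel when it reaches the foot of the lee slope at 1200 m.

16.26°C

1300 → 2600 m (dry, 9.8°C/km): ΔT = -9.8 × 1.3 = -12.74°C → T = -6.04°C
2600 → 4800 m (saturated, 5.9°C/km): ΔT = -5.9 × 2.2 = -12.98°C → T = -19.02°C
4800 → 1200 m (dry descent, 9.8°C/km): ΔT = +9.8 × 3.6 = +35.28°C → T = 16.26°C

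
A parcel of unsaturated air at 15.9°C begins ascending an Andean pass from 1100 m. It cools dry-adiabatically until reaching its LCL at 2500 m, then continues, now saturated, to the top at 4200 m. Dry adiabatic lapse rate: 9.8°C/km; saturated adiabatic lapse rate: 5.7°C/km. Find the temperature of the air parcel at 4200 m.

From 1100 m to 2500 m (dry): cools by 9.8 × 1.4 = 13.72°C, giving 2.18°C.
From 2500 m to 4200 m (saturated): cools by 5.7 × 1.7 = 9.69°C, giving -7.51°C.

-7.51°C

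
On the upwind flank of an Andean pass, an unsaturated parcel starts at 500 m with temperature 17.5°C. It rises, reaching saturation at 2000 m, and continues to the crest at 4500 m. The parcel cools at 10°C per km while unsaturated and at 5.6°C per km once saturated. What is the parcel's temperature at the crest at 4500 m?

500 → 2000 m (dry, 10°C/km): ΔT = -10 × 1.5 = -15°C → T = 2.5°C
2000 → 4500 m (saturated, 5.6°C/km): ΔT = -5.6 × 2.5 = -14°C → T = -11.5°C

-11.5°C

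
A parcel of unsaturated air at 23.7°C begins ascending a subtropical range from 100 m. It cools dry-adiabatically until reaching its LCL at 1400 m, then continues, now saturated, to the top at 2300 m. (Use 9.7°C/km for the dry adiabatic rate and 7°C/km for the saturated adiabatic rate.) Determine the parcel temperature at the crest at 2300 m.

Dry to 1400 m: -9.7 × 1.3 km = -12.61°C, so T = 11.09°C.
Saturated to 2300 m: -7 × 0.9 km = -6.3°C, so T = 4.79°C.

4.79°C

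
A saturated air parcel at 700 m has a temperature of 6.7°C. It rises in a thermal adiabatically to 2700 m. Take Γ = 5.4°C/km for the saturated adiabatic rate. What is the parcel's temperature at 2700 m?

From 700 m to 2700 m (saturated adiabatic): cools by 5.4 × 2 = 10.8°C, giving -4.1°C.

-4.1°C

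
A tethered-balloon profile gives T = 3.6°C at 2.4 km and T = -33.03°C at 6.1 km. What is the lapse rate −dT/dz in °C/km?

Γ = −ΔT/Δz = (3.6 − (-33.03)) / (6100 − 2400) m
  = 36.63°C / 3.7 km = 9.9°C/km

9.9°C/km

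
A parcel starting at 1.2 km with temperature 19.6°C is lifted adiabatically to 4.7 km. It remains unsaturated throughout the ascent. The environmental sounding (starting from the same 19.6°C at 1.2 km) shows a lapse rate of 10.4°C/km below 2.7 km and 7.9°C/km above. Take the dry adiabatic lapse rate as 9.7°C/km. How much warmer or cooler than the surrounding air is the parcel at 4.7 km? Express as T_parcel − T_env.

-2.55°C (parcel cooler than environment)

Parcel:
  1200–4700 m, dry: Δz = 3.5 km ⇒ ΔT = -33.95°C; T = -14.35°C
Environment:
  1200–2700 m, environment, lower layer: Δz = 1.5 km ⇒ ΔT = -15.6°C; T = 4°C
  2700–4700 m, environment, upper layer: Δz = 2 km ⇒ ΔT = -15.8°C; T = -11.8°C
T_parcel − T_env = -14.35 − (-11.8) = -2.55°C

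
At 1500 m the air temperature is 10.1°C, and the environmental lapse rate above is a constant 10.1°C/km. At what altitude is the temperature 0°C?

2500 m

Height above start = (10.1 − 0) / 10.1 = 1 km
Altitude = 1500 m + 1000 m = 2500 m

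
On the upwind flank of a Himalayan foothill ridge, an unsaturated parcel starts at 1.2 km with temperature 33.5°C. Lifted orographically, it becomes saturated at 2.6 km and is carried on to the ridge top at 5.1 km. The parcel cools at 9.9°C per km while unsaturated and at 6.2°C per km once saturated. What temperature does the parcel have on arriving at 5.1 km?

Dry to 2600 m: -9.9 × 1.4 km = -13.86°C, so T = 19.64°C.
Saturated to 5100 m: -6.2 × 2.5 km = -15.5°C, so T = 4.14°C.

4.14°C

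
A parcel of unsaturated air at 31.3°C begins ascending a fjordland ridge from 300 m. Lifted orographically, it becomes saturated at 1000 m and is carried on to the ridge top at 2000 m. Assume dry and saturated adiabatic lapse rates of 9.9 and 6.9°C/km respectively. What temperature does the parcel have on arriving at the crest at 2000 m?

17.47°C

300 → 1000 m (dry, 9.9°C/km): ΔT = -9.9 × 0.7 = -6.93°C → T = 24.37°C
1000 → 2000 m (saturated, 6.9°C/km): ΔT = -6.9 × 1 = -6.9°C → T = 17.47°C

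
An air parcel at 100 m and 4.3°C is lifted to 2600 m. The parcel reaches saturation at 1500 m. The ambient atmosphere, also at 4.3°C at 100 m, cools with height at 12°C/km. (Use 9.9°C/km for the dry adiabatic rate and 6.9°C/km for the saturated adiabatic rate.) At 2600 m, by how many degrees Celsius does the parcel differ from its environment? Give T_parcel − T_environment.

+8.55°C (parcel warmer than environment)

Parcel:
  100–1500 m, dry: Δz = 1.4 km ⇒ ΔT = -13.86°C; T = -9.56°C
  1500–2600 m, saturated: Δz = 1.1 km ⇒ ΔT = -7.59°C; T = -17.15°C
Environment:
  100–2600 m, environment: Δz = 2.5 km ⇒ ΔT = -30°C; T = -25.7°C
T_parcel − T_env = -17.15 − (-25.7) = +8.55°C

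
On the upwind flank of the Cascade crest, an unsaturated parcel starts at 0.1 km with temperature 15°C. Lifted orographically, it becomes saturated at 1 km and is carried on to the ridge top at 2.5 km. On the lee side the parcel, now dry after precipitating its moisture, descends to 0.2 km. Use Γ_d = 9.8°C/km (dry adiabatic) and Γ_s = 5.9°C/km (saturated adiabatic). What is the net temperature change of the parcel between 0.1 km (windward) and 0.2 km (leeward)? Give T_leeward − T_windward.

100 → 1000 m (dry, 9.8°C/km): ΔT = -9.8 × 0.9 = -8.82°C → T = 6.18°C
1000 → 2500 m (saturated, 5.9°C/km): ΔT = -5.9 × 1.5 = -8.85°C → T = -2.67°C
2500 → 200 m (dry descent, 9.8°C/km): ΔT = +9.8 × 2.3 = +22.54°C → T = 19.87°C
Net change vs windward start: 19.87 − 15 = +4.87°C

+4.87°C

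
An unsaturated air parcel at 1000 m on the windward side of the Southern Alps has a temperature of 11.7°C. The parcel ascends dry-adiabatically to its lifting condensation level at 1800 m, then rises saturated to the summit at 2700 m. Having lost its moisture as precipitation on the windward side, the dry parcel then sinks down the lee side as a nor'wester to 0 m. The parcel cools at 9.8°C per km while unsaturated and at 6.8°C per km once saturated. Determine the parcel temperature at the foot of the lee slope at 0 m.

1000–1800 m, dry: Δz = 0.8 km ⇒ ΔT = -7.84°C; T = 3.86°C
1800–2700 m, saturated: Δz = 0.9 km ⇒ ΔT = -6.12°C; T = -2.26°C
2700–0 m, dry descent: Δz = 2.7 km ⇒ ΔT = +26.46°C; T = 24.2°C

24.2°C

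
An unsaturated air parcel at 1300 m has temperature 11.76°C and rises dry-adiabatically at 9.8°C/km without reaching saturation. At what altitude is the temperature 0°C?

2500 m

Height above start = (11.76 − 0) / 9.8 = 1.2 km
Altitude = 1300 m + 1200 m = 2500 m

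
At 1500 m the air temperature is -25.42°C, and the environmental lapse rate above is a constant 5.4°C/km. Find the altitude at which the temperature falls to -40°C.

Height above start = (-25.42 − (-40)) / 5.4 = 2.7 km
Altitude = 1500 m + 2700 m = 4200 m

4200 m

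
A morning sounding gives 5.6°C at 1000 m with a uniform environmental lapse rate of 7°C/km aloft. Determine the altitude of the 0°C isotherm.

Height above start = (5.6 − 0) / 7 = 0.8 km
Altitude = 1000 m + 800 m = 1800 m

1800 m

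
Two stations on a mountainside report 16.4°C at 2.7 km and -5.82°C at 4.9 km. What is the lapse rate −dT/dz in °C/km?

Γ = −ΔT/Δz = (16.4 − (-5.82)) / (4900 − 2700) m
  = 22.22°C / 2.2 km = 10.1°C/km

10.1°C/km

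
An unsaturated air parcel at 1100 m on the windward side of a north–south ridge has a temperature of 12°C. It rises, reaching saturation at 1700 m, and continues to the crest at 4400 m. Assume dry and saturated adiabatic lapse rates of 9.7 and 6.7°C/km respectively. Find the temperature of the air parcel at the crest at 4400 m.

Dry to 1700 m: -9.7 × 0.6 km = -5.82°C, so T = 6.18°C.
Saturated to 4400 m: -6.7 × 2.7 km = -18.09°C, so T = -11.91°C.

-11.91°C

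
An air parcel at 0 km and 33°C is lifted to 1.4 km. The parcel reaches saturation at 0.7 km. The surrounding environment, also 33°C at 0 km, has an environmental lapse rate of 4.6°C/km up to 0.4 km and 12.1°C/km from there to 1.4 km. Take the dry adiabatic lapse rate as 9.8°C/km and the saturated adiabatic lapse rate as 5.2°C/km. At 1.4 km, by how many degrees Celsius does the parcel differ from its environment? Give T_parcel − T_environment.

Parcel:
  0 → 700 m (dry, 9.8°C/km): ΔT = -9.8 × 0.7 = -6.86°C → T = 26.14°C
  700 → 1400 m (saturated, 5.2°C/km): ΔT = -5.2 × 0.7 = -3.64°C → T = 22.5°C
Environment:
  0 → 400 m (environment, lower layer, 4.6°C/km): ΔT = -4.6 × 0.4 = -1.84°C → T = 31.16°C
  400 → 1400 m (environment, upper layer, 12.1°C/km): ΔT = -12.1 × 1 = -12.1°C → T = 19.06°C
T_parcel − T_env = 22.5 − 19.06 = +3.44°C

+3.44°C (parcel warmer than environment)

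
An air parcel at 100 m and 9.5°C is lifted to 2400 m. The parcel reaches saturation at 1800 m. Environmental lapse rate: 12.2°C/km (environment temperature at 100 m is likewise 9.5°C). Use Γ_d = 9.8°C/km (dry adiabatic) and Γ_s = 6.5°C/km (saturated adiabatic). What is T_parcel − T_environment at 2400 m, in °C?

+7.5°C (parcel warmer than environment)

Parcel:
  Dry to 1800 m: -9.8 × 1.7 km = -16.66°C, so T = -7.16°C.
  Saturated to 2400 m: -6.5 × 0.6 km = -3.9°C, so T = -11.06°C.
Environment:
  Environment to 2400 m: -12.2 × 2.3 km = -28.06°C, so T = -18.56°C.
T_parcel − T_env = -11.06 − (-18.56) = +7.5°C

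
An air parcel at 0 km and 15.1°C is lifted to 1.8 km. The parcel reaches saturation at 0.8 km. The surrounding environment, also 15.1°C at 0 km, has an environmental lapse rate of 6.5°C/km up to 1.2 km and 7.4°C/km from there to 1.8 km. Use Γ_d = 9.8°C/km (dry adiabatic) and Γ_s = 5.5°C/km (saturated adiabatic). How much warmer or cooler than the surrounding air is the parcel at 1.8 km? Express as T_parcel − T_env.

Parcel:
  0 → 800 m (dry, 9.8°C/km): ΔT = -9.8 × 0.8 = -7.84°C → T = 7.26°C
  800 → 1800 m (saturated, 5.5°C/km): ΔT = -5.5 × 1 = -5.5°C → T = 1.76°C
Environment:
  0 → 1200 m (environment, lower layer, 6.5°C/km): ΔT = -6.5 × 1.2 = -7.8°C → T = 7.3°C
  1200 → 1800 m (environment, upper layer, 7.4°C/km): ΔT = -7.4 × 0.6 = -4.44°C → T = 2.86°C
T_parcel − T_env = 1.76 − 2.86 = -1.1°C

-1.1°C (parcel cooler than environment)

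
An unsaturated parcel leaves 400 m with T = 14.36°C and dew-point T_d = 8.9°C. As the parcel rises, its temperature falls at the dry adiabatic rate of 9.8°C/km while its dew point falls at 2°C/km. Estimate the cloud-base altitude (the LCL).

1100 m

T and T_d converge at 9.8 − 2 = 7.8°C per km
Height above start = (14.36 − 8.9) / 7.8 = 0.7 km
LCL altitude = 400 m + 700 m = 1100 m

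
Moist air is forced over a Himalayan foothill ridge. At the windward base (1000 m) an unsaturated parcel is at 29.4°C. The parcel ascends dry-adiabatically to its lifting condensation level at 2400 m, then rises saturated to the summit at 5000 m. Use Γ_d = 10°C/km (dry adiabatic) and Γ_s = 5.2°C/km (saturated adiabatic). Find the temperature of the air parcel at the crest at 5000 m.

1.88°C

1000 → 2400 m (dry, 10°C/km): ΔT = -10 × 1.4 = -14°C → T = 15.4°C
2400 → 5000 m (saturated, 5.2°C/km): ΔT = -5.2 × 2.6 = -13.52°C → T = 1.88°C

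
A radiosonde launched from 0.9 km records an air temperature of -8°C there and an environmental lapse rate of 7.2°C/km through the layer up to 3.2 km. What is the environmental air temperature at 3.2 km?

From 900 m to 3200 m (environmental): cools by 7.2 × 2.3 = 16.56°C, giving -24.56°C.

-24.56°C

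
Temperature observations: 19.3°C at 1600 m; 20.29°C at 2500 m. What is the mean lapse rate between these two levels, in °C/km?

-1.1°C/km

Γ = −ΔT/Δz = (19.3 − 20.29) / (2500 − 1600) m
  = -0.99°C / 0.9 km = -1.1°C/km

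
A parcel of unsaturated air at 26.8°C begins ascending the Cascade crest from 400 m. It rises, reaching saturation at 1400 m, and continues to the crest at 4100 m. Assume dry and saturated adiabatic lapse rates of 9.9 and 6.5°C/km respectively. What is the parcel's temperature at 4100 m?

-0.65°C

400 → 1400 m (dry, 9.9°C/km): ΔT = -9.9 × 1 = -9.9°C → T = 16.9°C
1400 → 4100 m (saturated, 6.5°C/km): ΔT = -6.5 × 2.7 = -17.55°C → T = -0.65°C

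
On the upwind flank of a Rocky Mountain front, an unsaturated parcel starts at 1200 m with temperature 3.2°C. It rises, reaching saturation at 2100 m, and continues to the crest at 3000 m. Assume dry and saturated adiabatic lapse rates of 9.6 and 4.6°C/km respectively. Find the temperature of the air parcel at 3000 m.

1200 → 2100 m (dry, 9.6°C/km): ΔT = -9.6 × 0.9 = -8.64°C → T = -5.44°C
2100 → 3000 m (saturated, 4.6°C/km): ΔT = -4.6 × 0.9 = -4.14°C → T = -9.58°C

-9.58°C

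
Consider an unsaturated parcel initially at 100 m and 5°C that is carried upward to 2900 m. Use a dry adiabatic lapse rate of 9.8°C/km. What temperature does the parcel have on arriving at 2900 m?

-22.44°C

From 100 m to 2900 m (dry adiabatic): cools by 9.8 × 2.8 = 27.44°C, giving -22.44°C.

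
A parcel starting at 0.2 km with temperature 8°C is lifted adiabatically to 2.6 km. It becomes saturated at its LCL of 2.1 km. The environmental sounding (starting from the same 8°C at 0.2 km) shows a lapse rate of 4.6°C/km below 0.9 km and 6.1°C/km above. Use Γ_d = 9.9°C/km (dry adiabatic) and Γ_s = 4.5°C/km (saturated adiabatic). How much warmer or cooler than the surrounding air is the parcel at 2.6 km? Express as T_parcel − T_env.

-7.47°C (parcel cooler than environment)

Parcel:
  Dry to 2100 m: -9.9 × 1.9 km = -18.81°C, so T = -10.81°C.
  Saturated to 2600 m: -4.5 × 0.5 km = -2.25°C, so T = -13.06°C.
Environment:
  Environment, lower layer to 900 m: -4.6 × 0.7 km = -3.22°C, so T = 4.78°C.
  Environment, upper layer to 2600 m: -6.1 × 1.7 km = -10.37°C, so T = -5.59°C.
T_parcel − T_env = -13.06 − (-5.59) = -7.47°C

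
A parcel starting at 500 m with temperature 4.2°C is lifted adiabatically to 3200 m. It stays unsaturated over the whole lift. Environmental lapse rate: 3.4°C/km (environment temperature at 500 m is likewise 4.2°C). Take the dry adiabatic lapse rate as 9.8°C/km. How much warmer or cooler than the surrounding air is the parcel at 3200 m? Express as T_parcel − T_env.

Parcel:
  From 500 m to 3200 m (dry): cools by 9.8 × 2.7 = 26.46°C, giving -22.26°C.
Environment:
  From 500 m to 3200 m (environment): cools by 3.4 × 2.7 = 9.18°C, giving -4.98°C.
T_parcel − T_env = -22.26 − (-4.98) = -17.28°C

-17.28°C (parcel cooler than environment)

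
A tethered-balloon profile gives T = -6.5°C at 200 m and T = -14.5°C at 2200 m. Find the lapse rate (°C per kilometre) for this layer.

Γ = −ΔT/Δz = (-6.5 − (-14.5)) / (2200 − 200) m
  = 8°C / 2 km = 4°C/km

4°C/km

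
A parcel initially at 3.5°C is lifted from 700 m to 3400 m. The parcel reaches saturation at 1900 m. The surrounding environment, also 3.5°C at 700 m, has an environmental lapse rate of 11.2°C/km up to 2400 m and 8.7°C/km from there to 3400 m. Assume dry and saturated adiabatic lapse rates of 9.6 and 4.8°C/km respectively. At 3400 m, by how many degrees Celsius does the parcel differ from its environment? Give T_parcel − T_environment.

+9.02°C (parcel warmer than environment)

Parcel:
  700–1900 m, dry: Δz = 1.2 km ⇒ ΔT = -11.52°C; T = -8.02°C
  1900–3400 m, saturated: Δz = 1.5 km ⇒ ΔT = -7.2°C; T = -15.22°C
Environment:
  700–2400 m, environment, lower layer: Δz = 1.7 km ⇒ ΔT = -19.04°C; T = -15.54°C
  2400–3400 m, environment, upper layer: Δz = 1 km ⇒ ΔT = -8.7°C; T = -24.24°C
T_parcel − T_env = -15.22 − (-24.24) = +9.02°C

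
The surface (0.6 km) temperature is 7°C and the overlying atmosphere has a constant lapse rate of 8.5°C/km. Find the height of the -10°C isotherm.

2.6 km

Height above start = (7 − (-10)) / 8.5 = 2 km
Altitude = 600 m + 2000 m = 2600 m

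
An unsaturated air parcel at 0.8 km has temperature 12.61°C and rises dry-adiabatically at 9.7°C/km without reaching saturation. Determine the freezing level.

Height above start = (12.61 − 0) / 9.7 = 1.3 km
Altitude = 800 m + 1300 m = 2100 m

2.1 km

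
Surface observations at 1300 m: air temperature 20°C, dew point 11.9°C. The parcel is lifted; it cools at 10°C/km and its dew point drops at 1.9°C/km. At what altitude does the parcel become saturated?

T and T_d converge at 10 − 1.9 = 8.1°C per km
Height above start = (20 − 11.9) / 8.1 = 1 km
LCL altitude = 1300 m + 1000 m = 2300 m

2300 m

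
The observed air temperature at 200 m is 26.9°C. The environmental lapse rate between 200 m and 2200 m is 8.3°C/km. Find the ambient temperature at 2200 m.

200 → 2200 m (environmental, 8.3°C/km): ΔT = -8.3 × 2 = -16.6°C → T = 10.3°C

10.3°C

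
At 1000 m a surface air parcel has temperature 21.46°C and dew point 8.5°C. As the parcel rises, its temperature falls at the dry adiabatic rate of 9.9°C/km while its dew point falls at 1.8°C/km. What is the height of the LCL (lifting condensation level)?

T and T_d converge at 9.9 − 1.8 = 8.1°C per km
Height above start = (21.46 − 8.5) / 8.1 = 1.6 km
LCL altitude = 1000 m + 1600 m = 2600 m

2600 m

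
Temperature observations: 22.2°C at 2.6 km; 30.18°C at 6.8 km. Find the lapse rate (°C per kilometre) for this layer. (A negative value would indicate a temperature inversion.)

Γ = −ΔT/Δz = (22.2 − 30.18) / (6800 − 2600) m
  = -7.98°C / 4.2 km = -1.9°C/km

-1.9°C/km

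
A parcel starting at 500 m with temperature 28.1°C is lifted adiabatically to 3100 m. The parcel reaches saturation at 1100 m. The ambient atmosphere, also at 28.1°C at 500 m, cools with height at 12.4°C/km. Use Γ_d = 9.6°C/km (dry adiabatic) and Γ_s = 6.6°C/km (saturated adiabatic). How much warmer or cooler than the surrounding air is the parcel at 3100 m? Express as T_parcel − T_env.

+13.28°C (parcel warmer than environment)

Parcel:
  Dry to 1100 m: -9.6 × 0.6 km = -5.76°C, so T = 22.34°C.
  Saturated to 3100 m: -6.6 × 2 km = -13.2°C, so T = 9.14°C.
Environment:
  Environment to 3100 m: -12.4 × 2.6 km = -32.24°C, so T = -4.14°C.
T_parcel − T_env = 9.14 − (-4.14) = +13.28°C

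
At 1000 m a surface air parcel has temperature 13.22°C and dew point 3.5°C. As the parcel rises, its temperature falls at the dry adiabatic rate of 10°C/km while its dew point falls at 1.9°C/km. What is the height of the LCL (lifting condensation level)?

T and T_d converge at 10 − 1.9 = 8.1°C per km
Height above start = (13.22 − 3.5) / 8.1 = 1.2 km
LCL altitude = 1000 m + 1200 m = 2200 m

2200 m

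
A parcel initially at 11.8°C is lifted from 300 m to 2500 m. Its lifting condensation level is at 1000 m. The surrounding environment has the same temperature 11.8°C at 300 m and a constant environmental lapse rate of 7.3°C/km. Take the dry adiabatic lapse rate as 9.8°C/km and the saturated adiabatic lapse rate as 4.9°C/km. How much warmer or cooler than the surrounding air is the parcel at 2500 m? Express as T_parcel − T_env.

Parcel:
  300 → 1000 m (dry, 9.8°C/km): ΔT = -9.8 × 0.7 = -6.86°C → T = 4.94°C
  1000 → 2500 m (saturated, 4.9°C/km): ΔT = -4.9 × 1.5 = -7.35°C → T = -2.41°C
Environment:
  300 → 2500 m (environment, 7.3°C/km): ΔT = -7.3 × 2.2 = -16.06°C → T = -4.26°C
T_parcel − T_env = -2.41 − (-4.26) = +1.85°C

+1.85°C (parcel warmer than environment)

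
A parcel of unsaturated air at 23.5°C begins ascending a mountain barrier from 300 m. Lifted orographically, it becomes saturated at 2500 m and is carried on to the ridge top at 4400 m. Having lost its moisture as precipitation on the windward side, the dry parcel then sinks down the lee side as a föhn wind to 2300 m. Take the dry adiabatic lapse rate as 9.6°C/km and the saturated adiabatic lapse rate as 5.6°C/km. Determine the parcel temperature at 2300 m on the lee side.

11.9°C

300 → 2500 m (dry, 9.6°C/km): ΔT = -9.6 × 2.2 = -21.12°C → T = 2.38°C
2500 → 4400 m (saturated, 5.6°C/km): ΔT = -5.6 × 1.9 = -10.64°C → T = -8.26°C
4400 → 2300 m (dry descent, 9.6°C/km): ΔT = +9.6 × 2.1 = +20.16°C → T = 11.9°C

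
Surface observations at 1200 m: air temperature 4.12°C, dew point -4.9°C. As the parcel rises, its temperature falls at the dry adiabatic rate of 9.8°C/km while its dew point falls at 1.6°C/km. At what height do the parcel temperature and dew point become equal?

2300 m

T and T_d converge at 9.8 − 1.6 = 8.2°C per km
Height above start = (4.12 − (-4.9)) / 8.2 = 1.1 km
LCL altitude = 1200 m + 1100 m = 2300 m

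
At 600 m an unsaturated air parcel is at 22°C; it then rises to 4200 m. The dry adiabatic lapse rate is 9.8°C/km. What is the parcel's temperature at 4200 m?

-13.28°C

600–4200 m, dry adiabatic: Δz = 3.6 km ⇒ ΔT = -35.28°C; T = -13.28°C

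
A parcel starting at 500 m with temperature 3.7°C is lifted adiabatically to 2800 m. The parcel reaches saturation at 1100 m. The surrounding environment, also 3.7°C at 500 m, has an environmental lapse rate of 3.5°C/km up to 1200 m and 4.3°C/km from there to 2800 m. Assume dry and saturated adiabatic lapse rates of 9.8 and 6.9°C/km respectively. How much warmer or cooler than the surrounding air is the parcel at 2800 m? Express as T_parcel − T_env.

-8.28°C (parcel cooler than environment)

Parcel:
  500 → 1100 m (dry, 9.8°C/km): ΔT = -9.8 × 0.6 = -5.88°C → T = -2.18°C
  1100 → 2800 m (saturated, 6.9°C/km): ΔT = -6.9 × 1.7 = -11.73°C → T = -13.91°C
Environment:
  500 → 1200 m (environment, lower layer, 3.5°C/km): ΔT = -3.5 × 0.7 = -2.45°C → T = 1.25°C
  1200 → 2800 m (environment, upper layer, 4.3°C/km): ΔT = -4.3 × 1.6 = -6.88°C → T = -5.63°C
T_parcel − T_env = -13.91 − (-5.63) = -8.28°C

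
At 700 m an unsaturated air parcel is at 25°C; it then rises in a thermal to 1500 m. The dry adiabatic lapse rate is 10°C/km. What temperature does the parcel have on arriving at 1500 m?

700–1500 m, dry adiabatic: Δz = 0.8 km ⇒ ΔT = -8°C; T = 17°C

17°C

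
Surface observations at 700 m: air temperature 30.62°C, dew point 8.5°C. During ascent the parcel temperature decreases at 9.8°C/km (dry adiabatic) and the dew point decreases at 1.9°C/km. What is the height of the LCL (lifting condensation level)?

T and T_d converge at 9.8 − 1.9 = 7.9°C per km
Height above start = (30.62 − 8.5) / 7.9 = 2.8 km
LCL altitude = 700 m + 2800 m = 3500 m

3500 m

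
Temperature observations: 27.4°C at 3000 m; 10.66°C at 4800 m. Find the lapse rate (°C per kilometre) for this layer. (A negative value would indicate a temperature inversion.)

Γ = −ΔT/Δz = (27.4 − 10.66) / (4800 − 3000) m
  = 16.74°C / 1.8 km = 9.3°C/km

9.3°C/km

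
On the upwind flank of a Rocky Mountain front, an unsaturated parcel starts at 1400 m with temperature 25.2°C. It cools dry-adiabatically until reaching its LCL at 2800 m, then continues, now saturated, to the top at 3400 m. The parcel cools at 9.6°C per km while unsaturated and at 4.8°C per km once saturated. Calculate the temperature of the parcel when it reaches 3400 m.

8.88°C

1400–2800 m, dry: Δz = 1.4 km ⇒ ΔT = -13.44°C; T = 11.76°C
2800–3400 m, saturated: Δz = 0.6 km ⇒ ΔT = -2.88°C; T = 8.88°C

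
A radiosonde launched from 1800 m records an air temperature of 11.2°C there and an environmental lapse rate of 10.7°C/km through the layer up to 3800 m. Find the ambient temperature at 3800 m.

-10.2°C

1800 → 3800 m (environmental, 10.7°C/km): ΔT = -10.7 × 2 = -21.4°C → T = -10.2°C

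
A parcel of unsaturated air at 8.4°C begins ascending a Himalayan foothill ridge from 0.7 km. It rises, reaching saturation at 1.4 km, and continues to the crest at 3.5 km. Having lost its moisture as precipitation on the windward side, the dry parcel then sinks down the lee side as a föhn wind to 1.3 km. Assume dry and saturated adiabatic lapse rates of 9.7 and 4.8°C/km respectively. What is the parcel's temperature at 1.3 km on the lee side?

Dry to 1400 m: -9.7 × 0.7 km = -6.79°C, so T = 1.61°C.
Saturated to 3500 m: -4.8 × 2.1 km = -10.08°C, so T = -8.47°C.
Dry descent to 1300 m: +9.7 × 2.2 km = +21.34°C, so T = 12.87°C.

12.87°C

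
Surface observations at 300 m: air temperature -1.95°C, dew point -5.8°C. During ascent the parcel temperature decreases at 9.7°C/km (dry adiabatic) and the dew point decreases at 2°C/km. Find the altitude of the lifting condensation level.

800 m

T and T_d converge at 9.7 − 2 = 7.7°C per km
Height above start = (-1.95 − (-5.8)) / 7.7 = 0.5 km
LCL altitude = 300 m + 500 m = 800 m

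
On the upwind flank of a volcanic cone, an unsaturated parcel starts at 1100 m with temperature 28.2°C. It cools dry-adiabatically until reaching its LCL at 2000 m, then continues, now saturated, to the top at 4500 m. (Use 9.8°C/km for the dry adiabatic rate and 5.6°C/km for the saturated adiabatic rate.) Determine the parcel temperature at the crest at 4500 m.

5.38°C

From 1100 m to 2000 m (dry): cools by 9.8 × 0.9 = 8.82°C, giving 19.38°C.
From 2000 m to 4500 m (saturated): cools by 5.6 × 2.5 = 14°C, giving 5.38°C.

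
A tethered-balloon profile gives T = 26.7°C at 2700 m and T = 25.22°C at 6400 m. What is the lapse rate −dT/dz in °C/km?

0.4°C/km

Γ = −ΔT/Δz = (26.7 − 25.22) / (6400 − 2700) m
  = 1.48°C / 3.7 km = 0.4°C/km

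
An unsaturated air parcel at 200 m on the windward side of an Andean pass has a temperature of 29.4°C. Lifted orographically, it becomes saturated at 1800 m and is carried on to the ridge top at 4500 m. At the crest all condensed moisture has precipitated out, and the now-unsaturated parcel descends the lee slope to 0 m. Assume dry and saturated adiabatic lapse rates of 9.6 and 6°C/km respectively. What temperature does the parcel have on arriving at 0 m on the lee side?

200–1800 m, dry: Δz = 1.6 km ⇒ ΔT = -15.36°C; T = 14.04°C
1800–4500 m, saturated: Δz = 2.7 km ⇒ ΔT = -16.2°C; T = -2.16°C
4500–0 m, dry descent: Δz = 4.5 km ⇒ ΔT = +43.2°C; T = 41.04°C

41.04°C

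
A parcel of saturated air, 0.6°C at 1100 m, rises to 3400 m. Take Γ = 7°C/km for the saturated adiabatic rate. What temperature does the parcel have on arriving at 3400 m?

-15.5°C

From 1100 m to 3400 m (saturated adiabatic): cools by 7 × 2.3 = 16.1°C, giving -15.5°C.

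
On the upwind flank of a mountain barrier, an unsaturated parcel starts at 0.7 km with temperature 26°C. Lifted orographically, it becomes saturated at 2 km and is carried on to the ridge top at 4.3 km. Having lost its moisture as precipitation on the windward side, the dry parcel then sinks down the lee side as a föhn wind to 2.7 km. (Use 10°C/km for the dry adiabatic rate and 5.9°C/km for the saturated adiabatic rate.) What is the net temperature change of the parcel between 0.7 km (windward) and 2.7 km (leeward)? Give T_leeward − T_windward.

-10.57°C

From 700 m to 2000 m (dry): cools by 10 × 1.3 = 13°C, giving 13°C.
From 2000 m to 4300 m (saturated): cools by 5.9 × 2.3 = 13.57°C, giving -0.57°C.
From 4300 m to 2700 m (dry descent): warms by 10 × 1.6 = 16°C, giving 15.43°C.
Net change vs windward start: 15.43 − 26 = -10.57°C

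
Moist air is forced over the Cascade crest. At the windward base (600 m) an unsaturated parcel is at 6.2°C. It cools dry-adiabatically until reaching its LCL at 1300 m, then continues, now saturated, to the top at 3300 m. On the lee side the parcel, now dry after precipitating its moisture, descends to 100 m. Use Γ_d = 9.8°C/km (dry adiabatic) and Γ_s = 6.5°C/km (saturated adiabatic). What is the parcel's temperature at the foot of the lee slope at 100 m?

17.7°C

Dry to 1300 m: -9.8 × 0.7 km = -6.86°C, so T = -0.66°C.
Saturated to 3300 m: -6.5 × 2 km = -13°C, so T = -13.66°C.
Dry descent to 100 m: +9.8 × 3.2 km = +31.36°C, so T = 17.7°C.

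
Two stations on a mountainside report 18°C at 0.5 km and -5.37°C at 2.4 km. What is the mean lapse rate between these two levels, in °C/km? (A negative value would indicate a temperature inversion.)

12.3°C/km

Γ = −ΔT/Δz = (18 − (-5.37)) / (2400 − 500) m
  = 23.37°C / 1.9 km = 12.3°C/km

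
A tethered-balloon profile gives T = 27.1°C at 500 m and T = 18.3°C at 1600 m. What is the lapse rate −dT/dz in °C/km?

Γ = −ΔT/Δz = (27.1 − 18.3) / (1600 − 500) m
  = 8.8°C / 1.1 km = 8°C/km

8°C/km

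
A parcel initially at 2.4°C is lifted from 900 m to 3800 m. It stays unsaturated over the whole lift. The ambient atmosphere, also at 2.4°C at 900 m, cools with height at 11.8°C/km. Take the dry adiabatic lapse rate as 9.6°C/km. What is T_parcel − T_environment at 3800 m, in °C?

Parcel:
  900 → 3800 m (dry, 9.6°C/km): ΔT = -9.6 × 2.9 = -27.84°C → T = -25.44°C
Environment:
  900 → 3800 m (environment, 11.8°C/km): ΔT = -11.8 × 2.9 = -34.22°C → T = -31.82°C
T_parcel − T_env = -25.44 − (-31.82) = +6.38°C

+6.38°C (parcel warmer than environment)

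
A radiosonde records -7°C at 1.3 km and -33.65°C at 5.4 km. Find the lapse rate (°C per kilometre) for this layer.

6.5°C/km

Γ = −ΔT/Δz = (-7 − (-33.65)) / (5400 − 1300) m
  = 26.65°C / 4.1 km = 6.5°C/km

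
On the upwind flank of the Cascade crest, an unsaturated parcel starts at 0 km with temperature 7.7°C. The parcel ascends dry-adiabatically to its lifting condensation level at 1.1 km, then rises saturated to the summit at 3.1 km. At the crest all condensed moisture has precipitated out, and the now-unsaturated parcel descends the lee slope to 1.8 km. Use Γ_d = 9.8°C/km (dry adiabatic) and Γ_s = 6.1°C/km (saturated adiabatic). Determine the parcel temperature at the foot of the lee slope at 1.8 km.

Dry to 1100 m: -9.8 × 1.1 km = -10.78°C, so T = -3.08°C.
Saturated to 3100 m: -6.1 × 2 km = -12.2°C, so T = -15.28°C.
Dry descent to 1800 m: +9.8 × 1.3 km = +12.74°C, so T = -2.54°C.

-2.54°C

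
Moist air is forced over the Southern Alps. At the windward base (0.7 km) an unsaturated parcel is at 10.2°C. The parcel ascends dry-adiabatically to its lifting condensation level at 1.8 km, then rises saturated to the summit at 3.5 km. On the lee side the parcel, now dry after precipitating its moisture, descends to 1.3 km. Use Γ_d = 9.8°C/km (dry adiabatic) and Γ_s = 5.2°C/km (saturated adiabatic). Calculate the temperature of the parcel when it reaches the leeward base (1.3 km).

From 700 m to 1800 m (dry): cools by 9.8 × 1.1 = 10.78°C, giving -0.58°C.
From 1800 m to 3500 m (saturated): cools by 5.2 × 1.7 = 8.84°C, giving -9.42°C.
From 3500 m to 1300 m (dry descent): warms by 9.8 × 2.2 = 21.56°C, giving 12.14°C.

12.14°C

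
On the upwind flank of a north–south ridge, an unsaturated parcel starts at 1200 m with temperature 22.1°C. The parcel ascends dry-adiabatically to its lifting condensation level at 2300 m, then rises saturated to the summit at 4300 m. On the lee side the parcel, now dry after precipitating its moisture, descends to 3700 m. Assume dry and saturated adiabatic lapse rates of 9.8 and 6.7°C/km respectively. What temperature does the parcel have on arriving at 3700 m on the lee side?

1200–2300 m, dry: Δz = 1.1 km ⇒ ΔT = -10.78°C; T = 11.32°C
2300–4300 m, saturated: Δz = 2 km ⇒ ΔT = -13.4°C; T = -2.08°C
4300–3700 m, dry descent: Δz = 0.6 km ⇒ ΔT = +5.88°C; T = 3.8°C

3.8°C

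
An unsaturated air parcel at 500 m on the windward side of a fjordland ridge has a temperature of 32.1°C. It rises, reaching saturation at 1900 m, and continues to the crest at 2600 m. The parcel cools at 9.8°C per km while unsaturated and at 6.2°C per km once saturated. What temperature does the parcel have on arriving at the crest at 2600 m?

14.04°C

Dry to 1900 m: -9.8 × 1.4 km = -13.72°C, so T = 18.38°C.
Saturated to 2600 m: -6.2 × 0.7 km = -4.34°C, so T = 14.04°C.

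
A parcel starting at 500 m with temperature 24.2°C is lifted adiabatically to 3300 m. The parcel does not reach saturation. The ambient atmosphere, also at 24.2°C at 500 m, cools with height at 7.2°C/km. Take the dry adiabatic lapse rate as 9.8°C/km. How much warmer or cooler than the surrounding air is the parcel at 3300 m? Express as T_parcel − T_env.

-7.28°C (parcel cooler than environment)

Parcel:
  From 500 m to 3300 m (dry): cools by 9.8 × 2.8 = 27.44°C, giving -3.24°C.
Environment:
  From 500 m to 3300 m (environment): cools by 7.2 × 2.8 = 20.16°C, giving 4.04°C.
T_parcel − T_env = -3.24 − 4.04 = -7.28°C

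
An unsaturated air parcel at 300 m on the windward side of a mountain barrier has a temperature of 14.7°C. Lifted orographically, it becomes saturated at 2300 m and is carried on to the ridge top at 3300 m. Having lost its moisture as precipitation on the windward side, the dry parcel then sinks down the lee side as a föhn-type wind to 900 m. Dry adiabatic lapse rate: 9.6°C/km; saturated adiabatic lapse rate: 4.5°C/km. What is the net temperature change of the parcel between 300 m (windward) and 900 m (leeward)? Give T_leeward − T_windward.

-0.66°C

Dry to 2300 m: -9.6 × 2 km = -19.2°C, so T = -4.5°C.
Saturated to 3300 m: -4.5 × 1 km = -4.5°C, so T = -9°C.
Dry descent to 900 m: +9.6 × 2.4 km = +23.04°C, so T = 14.04°C.
Net change vs windward start: 14.04 − 14.7 = -0.66°C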